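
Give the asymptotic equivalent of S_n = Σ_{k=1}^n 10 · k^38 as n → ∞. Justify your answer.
S_n ~ 10 · n^39 / 39

By integral comparison (Euler-Maclaurin), Σ_{k=1}^n 10 · k^38 = 10 · ∫_0^n x^38 dx + O(n^38) = 10 · n^39/39 + O(n^38). (Equivalently, Faulhaber's formula gives the same leading term.)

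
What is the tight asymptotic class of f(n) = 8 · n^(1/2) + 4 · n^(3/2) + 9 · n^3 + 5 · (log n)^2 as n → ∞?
f(n) ∈ Θ(n^3)

Compare the terms by growth order. For large n, n^a · (log n)^b dominates n^a' · (log n)^b' iff a > a', or (a = a' and b > b'). Ranking the 4 terms shows the dominant one is 9 · n^3. Hence f(n) ∈ Θ(n^3).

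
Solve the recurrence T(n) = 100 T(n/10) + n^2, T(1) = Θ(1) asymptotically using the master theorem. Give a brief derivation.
T(n) = Θ(n^2 log n)

log_10 100 = 2, and f(n) = n^2 = Θ(n^(log_10 100)). This is Case 2 of the master theorem: T(n) = Θ(f(n) · log n) = Θ(n^2 log n).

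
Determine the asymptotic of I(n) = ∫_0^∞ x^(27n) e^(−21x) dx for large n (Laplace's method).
I(n) ~ (sqrt(2π·27n) / 21) · (27n/(21e))^(27n)

Write the integrand as exp(27n ln x − 21x) and set f(x) = 27n ln x − 21x. Then f'(x) = 27n/x − 21 = 0 at x* = 27n/21, and f''(x*) = −27n/x*^2 = −21^2/(27n). Laplace's method (interior maximum) gives
  I(n) ~ e^(f(x*)) · sqrt(2π / |f''(x*)|)
        = exp(27n ln(27n/21) − 27n) · sqrt(2π · 27n / 21^2)
        = (27n/21)^(27n) e^(−27n) · sqrt(2π·27n) / 21
        = (sqrt(2π·27n) / 21) · (27n/(21e))^(27n).
This matches Γ(27n+1)/21^(27n+1) with Stirling applied to Γ.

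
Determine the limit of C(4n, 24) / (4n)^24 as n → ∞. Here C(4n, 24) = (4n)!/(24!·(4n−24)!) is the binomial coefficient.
lim = 1/24! = 1/620448401733239439360000

With N = 4n → ∞: C(N, 24) / N^24 = [N(N−1)…(N−23)] / (24! · N^24) = (1/24!) · 1 · (1 − 1/(4n)) · … · (1 − 23/(4n)). Each factor → 1 as N → ∞, so the limit is 1/24! = 1/620448401733239439360000.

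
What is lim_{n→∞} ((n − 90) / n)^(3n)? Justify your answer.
lim = e^(−270)

Rewrite as (1 − 90/n)^(3n). By the standard limit (1 + x/n)^n → e^x, we have (1 − 90/n)^n → e^(−90), and raising to the 3rd power gives e^(−270).
More precisely, ln[(1 − 90/n)^(3n)] = 3n · ln(1 − 90/n) = 3n · (-90/n + O(1/n^2)) = -270 + O(1/n) → -270.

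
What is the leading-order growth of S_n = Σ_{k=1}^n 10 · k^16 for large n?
S_n ~ 10 · n^17 / 17

By integral comparison (Euler-Maclaurin), Σ_{k=1}^n 10 · k^16 = 10 · ∫_0^n x^16 dx + O(n^16) = 10 · n^17/17 + O(n^16). (Equivalently, Faulhaber's formula gives the same leading term.)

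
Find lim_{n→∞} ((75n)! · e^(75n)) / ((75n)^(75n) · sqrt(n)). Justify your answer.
lim = sqrt(2π·75)

Stirling: (75n)! ~ sqrt(2π·75n) · (75n/e)^(75n). Hence
  (75n)! · e^(75n) / (75n)^(75n) ~ sqrt(2π·75n).
Dividing by sqrt(n): sqrt(2π·75n) / sqrt(n) = sqrt(2π·75) · n^((1−1)/2), so the limit is sqrt(2π·75).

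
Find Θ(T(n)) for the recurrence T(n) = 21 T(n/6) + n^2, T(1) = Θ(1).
T(n) = Θ(n^2)

log_6 21 ≈ 1.699. f(n) = n^2 dominates n^(log_6 21) since 2 > 1.699, and the regularity condition a·f(n/b) = 21·(n/6)^2 = (21/36)·n^2 ≤ c·f(n) holds with c = 21/36 ≈ 0.583 < 1. So this is Case 3: T(n) = Θ(f(n)) = Θ(n^2).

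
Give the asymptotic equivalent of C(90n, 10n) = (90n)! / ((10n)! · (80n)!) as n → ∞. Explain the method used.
C(90n, 10n) ~ (387420489/16777216)^(10n) · sqrt(9/(16π·10n))

Write N = 10n. Apply Stirling to each factorial:
  (9N)! ~ sqrt(2π·9N) · (9N/e)^(9N),
  N! ~ sqrt(2π N) · (N/e)^N,
  (8N)! ~ sqrt(2π·8N) · (8N/e)^(8N).
The exponential factors combine to (9N)^(9N) / (N^N · (8N)^(8N)) = 9^(9N)/8^(8N) = (9^9/8^8)^N = (387420489/16777216)^N.
The square-root prefactors combine to sqrt(2π·9N) / (sqrt(2π N)·sqrt(2π·8N)) = sqrt(9 / (2π·8·N)) = sqrt(9/(16π·10n)).
Substituting N = 10n: C(90n, 10n) ~ (387420489/16777216)^(10n) · sqrt(9/(16π·10n)).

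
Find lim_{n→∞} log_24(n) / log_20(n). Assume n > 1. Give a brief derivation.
lim = ln(20) / ln(24) = log_24(20)

Change of base: log_24(n) = ln n / ln 24 and log_20(n) = ln n / ln 20. The ratio is (ln n / ln 24) · (ln 20 / ln n) = ln 20 / ln 24, a constant independent of n. So the limit is ln 20 / ln 24 = log_24(20).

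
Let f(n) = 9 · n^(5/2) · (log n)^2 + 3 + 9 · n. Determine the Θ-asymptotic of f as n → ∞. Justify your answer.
f(n) ∈ Θ(n^(5/2) · (log n)^2)

Compare the terms by growth order. For large n, n^a · (log n)^b dominates n^a' · (log n)^b' iff a > a', or (a = a' and b > b'). Ranking the 3 terms shows the dominant one is 9 · n^(5/2) · (log n)^2. Hence f(n) ∈ Θ(n^(5/2) · (log n)^2).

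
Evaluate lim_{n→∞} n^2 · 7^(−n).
lim = 0

Exponentials with base > 1 dominate every fixed polynomial: for any fixed c, n^c / 7^n → 0 as n → ∞ (e.g. by the ratio test, or by writing 7^n = e^(n ln 7) and noting e^(n ln 7) / n^c → ∞). Hence n^2 · 7^(−n) = n^2 / 7^n → 0.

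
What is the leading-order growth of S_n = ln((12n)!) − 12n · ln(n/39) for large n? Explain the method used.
S_n ~ 12n · (ln 468 − 1) + O(ln n)

Stirling: ln((12n)!) = 12n ln(12n) − 12n + O(ln n).
  S_n = 12n ln(12n) − 12n − 12n ln(n/39) + O(ln n)
      = 12n ln(12n) − 12n ln n + 12n ln 39 − 12n + O(ln n)
      = 12n ln 12 + 12n ln 39 − 12n + O(ln n)
      = 12n (ln 468 − 1) + O(ln n).
Numerically ln(468) − 1 ≈ 5.1485.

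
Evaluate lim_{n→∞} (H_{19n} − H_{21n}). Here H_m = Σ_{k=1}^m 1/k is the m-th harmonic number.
lim = ln(19/21)

Euler-Maclaurin gives H_m = ln m + γ + 1/(2m) + O(1/m^2). The γ and O(1/m) terms cancel in the difference:
  H_{19n} − H_{21n} = ln(19n) − ln(21n) + O(1/n) = ln(19/21) + O(1/n).
Hence the limit is ln(19/21).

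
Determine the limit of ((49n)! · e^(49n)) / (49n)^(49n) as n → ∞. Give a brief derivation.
lim = ∞

Stirling: (49n)! ~ sqrt(2π·49n) · (49n/e)^(49n). Hence
  (49n)! · e^(49n) / (49n)^(49n) ~ sqrt(2π·49n) = sqrt(2π·49) · sqrt(n) → ∞.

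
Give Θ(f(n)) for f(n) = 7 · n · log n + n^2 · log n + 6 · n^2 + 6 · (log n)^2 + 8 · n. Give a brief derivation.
f(n) ∈ Θ(n^2 · log n)

Compare the terms by growth order. For large n, n^a · (log n)^b dominates n^a' · (log n)^b' iff a > a', or (a = a' and b > b'). Ranking the 5 terms shows the dominant one is n^2 · log n. Hence f(n) ∈ Θ(n^2 · log n).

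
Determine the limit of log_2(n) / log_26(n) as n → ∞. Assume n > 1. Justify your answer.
lim = ln(26) / ln(2) = log_2(26)

Change of base: log_2(n) = ln n / ln 2 and log_26(n) = ln n / ln 26. The ratio is (ln n / ln 2) · (ln 26 / ln n) = ln 26 / ln 2, a constant independent of n. So the limit is ln 26 / ln 2 = log_2(26).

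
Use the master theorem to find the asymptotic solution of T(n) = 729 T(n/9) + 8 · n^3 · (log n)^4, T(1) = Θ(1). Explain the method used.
T(n) = Θ(n^3 · (log n)^5)

Here log_9 729 = 3 and f(n) = 8 · n^3 · (log n)^4 = Θ(n^(log_9 729) · (log n)^4). This is the extended Case 2 of the master theorem (f matches the critical exponent up to log factors), giving T(n) = Θ(n^(log_9 729) · (log n)^(4+1)) = Θ(n^3 · (log n)^5).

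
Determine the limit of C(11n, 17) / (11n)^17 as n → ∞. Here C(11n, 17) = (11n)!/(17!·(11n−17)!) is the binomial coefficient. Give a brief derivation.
lim = 1/17! = 1/355687428096000

With N = 11n → ∞: C(N, 17) / N^17 = [N(N−1)…(N−16)] / (17! · N^17) = (1/17!) · 1 · (1 − 1/(11n)) · … · (1 − 16/(11n)). Each factor → 1 as N → ∞, so the limit is 1/17! = 1/355687428096000.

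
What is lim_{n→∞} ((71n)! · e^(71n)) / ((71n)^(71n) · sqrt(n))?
lim = sqrt(2π·71)

Stirling: (71n)! ~ sqrt(2π·71n) · (71n/e)^(71n). Hence
  (71n)! · e^(71n) / (71n)^(71n) ~ sqrt(2π·71n).
Dividing by sqrt(n): sqrt(2π·71n) / sqrt(n) = sqrt(2π·71) · n^((1−1)/2), so the limit is sqrt(2π·71).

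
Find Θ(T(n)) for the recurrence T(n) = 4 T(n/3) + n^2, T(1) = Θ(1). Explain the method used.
T(n) = Θ(n^2)

log_3 4 ≈ 1.262. f(n) = n^2 dominates n^(log_3 4) since 2 > 1.262, and the regularity condition a·f(n/b) = 4·(n/3)^2 = (4/9)·n^2 ≤ c·f(n) holds with c = 4/9 ≈ 0.444 < 1. So this is Case 3: T(n) = Θ(f(n)) = Θ(n^2).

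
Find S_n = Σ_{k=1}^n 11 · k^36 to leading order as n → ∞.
S_n ~ 11 · n^37 / 37

By integral comparison (Euler-Maclaurin), Σ_{k=1}^n 11 · k^36 = 11 · ∫_0^n x^36 dx + O(n^36) = 11 · n^37/37 + O(n^36). (Equivalently, Faulhaber's formula gives the same leading term.)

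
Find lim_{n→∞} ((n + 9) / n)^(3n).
lim = e^27

Rewrite as (1 + 9/n)^(3n). By the standard limit (1 + x/n)^n → e^x, we have (1 + 9/n)^n → e^9, and raising to the 3rd power gives e^27.
More precisely, ln[(1 + 9/n)^(3n)] = 3n · ln(1 + 9/n) = 3n · (9/n + O(1/n^2)) = 27 + O(1/n) → 27.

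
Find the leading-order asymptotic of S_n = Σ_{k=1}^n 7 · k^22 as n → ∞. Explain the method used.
S_n ~ 7 · n^23 / 23

By integral comparison (Euler-Maclaurin), Σ_{k=1}^n 7 · k^22 = 7 · ∫_0^n x^22 dx + O(n^22) = 7 · n^23/23 + O(n^22). (Equivalently, Faulhaber's formula gives the same leading term.)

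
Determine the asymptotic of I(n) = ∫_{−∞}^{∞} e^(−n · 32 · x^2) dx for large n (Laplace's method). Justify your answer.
I(n) = sqrt(π/(32n))

Here φ(x) = 32 · x^2 has its unique minimum at x* = 0 with φ(x*) = 0 and φ''(x*) = 64. Laplace's method gives
  I(n) ~ e^(−n φ(x*)) · sqrt(2π / (n · φ''(x*))) = sqrt(2π / (64n)) = sqrt(π/(32n)).
This is exact: substituting u = (x − 0)·sqrt(32n) gives I(n) = (1/sqrt(32n)) ∫_{−∞}^{∞} e^(−u^2) du = sqrt(π/(32n)).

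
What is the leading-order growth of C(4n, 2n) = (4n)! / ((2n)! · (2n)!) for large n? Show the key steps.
C(4n, 2n) ~ (4)^(2n) · sqrt(1/(π·2n))

Write N = 2n. Apply Stirling to each factorial:
  (2N)! ~ sqrt(2π·2N) · (2N/e)^(2N),
  N! ~ sqrt(2π N) · (N/e)^N,
  (1N)! ~ sqrt(2π·1N) · (1N/e)^(1N).
The exponential factors combine to (2N)^(2N) / (N^N · (1N)^(1N)) = 2^(2N)/1^(1N) = (2^2/1^1)^N = (4)^N.
The square-root prefactors combine to sqrt(2π·2N) / (sqrt(2π N)·sqrt(2π·1N)) = sqrt(2 / (2π·1·N)) = sqrt(1/(π·2n)).
Substituting N = 2n: C(4n, 2n) ~ (4)^(2n) · sqrt(1/(π·2n)).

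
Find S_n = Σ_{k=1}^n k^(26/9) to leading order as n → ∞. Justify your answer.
S_n ~ (9/35) · n^(35/9)

Integral comparison: Σ_{k=1}^n k^(26/9) = ∫_0^n x^(26/9) dx + O(n^(26/9)). The integral is n^(1 + 26/9) / (1 + 26/9) = n^((26+9)/9) / ((26+9)/9) = (9/35) · n^(35/9).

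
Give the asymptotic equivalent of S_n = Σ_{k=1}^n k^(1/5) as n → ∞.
S_n ~ (5/6) · n^(6/5)

Integral comparison: Σ_{k=1}^n k^(1/5) = ∫_0^n x^(1/5) dx + O(n^(1/5)). The integral is n^(1 + 1/5) / (1 + 1/5) = n^((1+5)/5) / ((1+5)/5) = (5/6) · n^(6/5).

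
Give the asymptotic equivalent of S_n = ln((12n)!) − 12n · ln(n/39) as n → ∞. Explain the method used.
S_n ~ 12n · (ln 468 − 1) + O(ln n)

Stirling: ln((12n)!) = 12n ln(12n) − 12n + O(ln n).
  S_n = 12n ln(12n) − 12n − 12n ln(n/39) + O(ln n)
      = 12n ln(12n) − 12n ln n + 12n ln 39 − 12n + O(ln n)
      = 12n ln 12 + 12n ln 39 − 12n + O(ln n)
      = 12n (ln 468 − 1) + O(ln n).
Numerically ln(468) − 1 ≈ 5.1485.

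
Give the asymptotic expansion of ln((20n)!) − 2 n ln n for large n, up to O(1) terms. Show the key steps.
ln((20n)!) − 2 n ln n = 18 n ln n + 20(ln 20 − 1) n + (1/2) ln(2π·20n) + O(1/n)

Stirling: ln((20n)!) = 20n ln(20n) − 20n + (1/2) ln(2π·20n) + O(1/n).
Expand 20n ln(20n) = 20n (ln n + ln 20) = 20n ln n + 20n ln 20.
Subtract 2n ln n: leading term is (20 − 2) n ln n = 18 n ln n. The next term is 20n ln 20 − 20n = 20(ln 20 − 1) n. Then the (1/2) ln(2π·20n) correction.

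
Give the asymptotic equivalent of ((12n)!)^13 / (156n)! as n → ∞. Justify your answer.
((12n)!)^13/(156n)! ~ ((2π·12n)^(12/2) / sqrt(13)) · 13^(−13·12n)  →  0

Write N = 12n. Stirling: N! ~ sqrt(2π N)(N/e)^N and (13N)! ~ sqrt(2π·13N)·(13N/e)^(13N).
  (N!)^13/(13N)! ~ (2π N)^(13/2) (N/e)^(13N) / [sqrt(2π·13N) (13N/e)^(13N)]
     = (2π N)^(13/2) / sqrt(2π·13N) · (N/(13N))^(13N)
     = (2π N)^((13−1)/2) / sqrt(13) · 13^(−13N).
Since 13^13 > 1, the factor 13^(−13N) decays exponentially, so the ratio → 0. Substituting N = 12n gives the stated form.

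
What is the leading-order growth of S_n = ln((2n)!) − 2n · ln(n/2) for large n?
S_n ~ 2n · (ln 4 − 1) + O(ln n)

Stirling: ln((2n)!) = 2n ln(2n) − 2n + O(ln n).
  S_n = 2n ln(2n) − 2n − 2n ln(n/2) + O(ln n)
      = 2n ln(2n) − 2n ln n + 2n ln 2 − 2n + O(ln n)
      = 2n ln 2 + 2n ln 2 − 2n + O(ln n)
      = 2n (ln 4 − 1) + O(ln n).
Numerically ln(4) − 1 ≈ 0.3863.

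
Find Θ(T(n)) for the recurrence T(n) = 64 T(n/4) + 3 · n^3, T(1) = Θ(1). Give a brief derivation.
T(n) = Θ(n^3 log n)

log_4 64 = 3, and f(n) = 3 · n^3 = Θ(n^(log_4 64)). This is Case 2 of the master theorem: T(n) = Θ(f(n) · log n) = Θ(n^3 log n).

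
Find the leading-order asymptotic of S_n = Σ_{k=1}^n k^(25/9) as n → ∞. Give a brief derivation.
S_n ~ (9/34) · n^(34/9)

Integral comparison: Σ_{k=1}^n k^(25/9) = ∫_0^n x^(25/9) dx + O(n^(25/9)). The integral is n^(1 + 25/9) / (1 + 25/9) = n^((25+9)/9) / ((25+9)/9) = (9/34) · n^(34/9).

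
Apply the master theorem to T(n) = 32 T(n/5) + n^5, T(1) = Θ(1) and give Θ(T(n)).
T(n) = Θ(n^5)

log_5 32 ≈ 2.153. f(n) = n^5 dominates n^(log_5 32) since 5 > 2.153, and the regularity condition a·f(n/b) = 32·(n/5)^5 = (32/3125)·n^5 ≤ c·f(n) holds with c = 32/3125 ≈ 0.0102 < 1. So this is Case 3: T(n) = Θ(f(n)) = Θ(n^5).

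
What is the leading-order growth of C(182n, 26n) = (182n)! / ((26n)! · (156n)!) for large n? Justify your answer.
C(182n, 26n) ~ (823543/46656)^(26n) · sqrt(7/(12π·26n))

Write N = 26n. Apply Stirling to each factorial:
  (7N)! ~ sqrt(2π·7N) · (7N/e)^(7N),
  N! ~ sqrt(2π N) · (N/e)^N,
  (6N)! ~ sqrt(2π·6N) · (6N/e)^(6N).
The exponential factors combine to (7N)^(7N) / (N^N · (6N)^(6N)) = 7^(7N)/6^(6N) = (7^7/6^6)^N = (823543/46656)^N.
The square-root prefactors combine to sqrt(2π·7N) / (sqrt(2π N)·sqrt(2π·6N)) = sqrt(7 / (2π·6·N)) = sqrt(7/(12π·26n)).
Substituting N = 26n: C(182n, 26n) ~ (823543/46656)^(26n) · sqrt(7/(12π·26n)).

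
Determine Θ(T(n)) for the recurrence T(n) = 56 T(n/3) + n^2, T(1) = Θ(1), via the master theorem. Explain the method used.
T(n) = Θ(n^(log_3 56))

Master theorem: compare f(n) = n^2 to n^(log_3 56) where log_3 56 ≈ 3.664. Since 2 < log_3 56, we have f(n) = O(n^(log_3 56 − ε)) for some ε > 0 — Case 1. Hence T(n) = Θ(n^(log_3 56)).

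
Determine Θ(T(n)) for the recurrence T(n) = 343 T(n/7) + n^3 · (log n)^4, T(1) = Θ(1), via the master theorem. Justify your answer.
T(n) = Θ(n^3 · (log n)^5)

Here log_7 343 = 3 and f(n) = n^3 · (log n)^4 = Θ(n^(log_7 343) · (log n)^4). This is the extended Case 2 of the master theorem (f matches the critical exponent up to log factors), giving T(n) = Θ(n^(log_7 343) · (log n)^(4+1)) = Θ(n^3 · (log n)^5).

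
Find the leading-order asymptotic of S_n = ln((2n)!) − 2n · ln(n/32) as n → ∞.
S_n ~ 2n · (ln 64 − 1) + O(ln n)

Stirling: ln((2n)!) = 2n ln(2n) − 2n + O(ln n).
  S_n = 2n ln(2n) − 2n − 2n ln(n/32) + O(ln n)
      = 2n ln(2n) − 2n ln n + 2n ln 32 − 2n + O(ln n)
      = 2n ln 2 + 2n ln 32 − 2n + O(ln n)
      = 2n (ln 64 − 1) + O(ln n).
Numerically ln(64) − 1 ≈ 3.1589.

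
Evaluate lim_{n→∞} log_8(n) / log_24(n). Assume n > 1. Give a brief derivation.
lim = ln(24) / ln(8) = log_8(24)

Change of base: log_8(n) = ln n / ln 8 and log_24(n) = ln n / ln 24. The ratio is (ln n / ln 8) · (ln 24 / ln n) = ln 24 / ln 8, a constant independent of n. So the limit is ln 24 / ln 8 = log_8(24).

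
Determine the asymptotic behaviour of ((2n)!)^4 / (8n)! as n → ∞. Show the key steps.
((2n)!)^4/(8n)! ~ ((2π·2n)^(3/2) / 2) · 4^(−4·2n)  →  0

Write N = 2n. Stirling: N! ~ sqrt(2π N)(N/e)^N and (4N)! ~ sqrt(2π·4N)·(4N/e)^(4N).
  (N!)^4/(4N)! ~ (2π N)^(4/2) (N/e)^(4N) / [sqrt(2π·4N) (4N/e)^(4N)]
     = (2π N)^(4/2) / sqrt(2π·4N) · (N/(4N))^(4N)
     = (2π N)^((4−1)/2) / 2 · 4^(−4N).
Since 4^4 > 1, the factor 4^(−4N) decays exponentially, so the ratio → 0. Substituting N = 2n gives the stated form.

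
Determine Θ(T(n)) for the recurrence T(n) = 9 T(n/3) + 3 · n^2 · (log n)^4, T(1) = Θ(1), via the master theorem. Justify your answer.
T(n) = Θ(n^2 · (log n)^5)

Here log_3 9 = 2 and f(n) = 3 · n^2 · (log n)^4 = Θ(n^(log_3 9) · (log n)^4). This is the extended Case 2 of the master theorem (f matches the critical exponent up to log factors), giving T(n) = Θ(n^(log_3 9) · (log n)^(4+1)) = Θ(n^2 · (log n)^5).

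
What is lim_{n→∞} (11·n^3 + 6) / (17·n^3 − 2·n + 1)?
lim = 11/17

For large n the leading n^3 terms dominate both numerator and denominator. Dividing top and bottom by n^3, every other term tends to 0, leaving 11/17.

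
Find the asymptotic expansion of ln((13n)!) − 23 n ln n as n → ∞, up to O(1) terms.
ln((13n)!) − 23 n ln n = −10 n ln n + 13(ln 13 − 1) n + (1/2) ln(2π·13n) + O(1/n)

Stirling: ln((13n)!) = 13n ln(13n) − 13n + (1/2) ln(2π·13n) + O(1/n).
Expand 13n ln(13n) = 13n (ln n + ln 13) = 13n ln n + 13n ln 13.
Subtract 23n ln n: leading term is (13 − 23) n ln n = −10 n ln n. The next term is 13n ln 13 − 13n = 13(ln 13 − 1) n. Then the (1/2) ln(2π·13n) correction.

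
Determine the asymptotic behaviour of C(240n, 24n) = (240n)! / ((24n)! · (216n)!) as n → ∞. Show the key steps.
C(240n, 24n) ~ (10000000000/387420489)^(24n) · sqrt(5/(9π·24n))

Write N = 24n. Apply Stirling to each factorial:
  (10N)! ~ sqrt(2π·10N) · (10N/e)^(10N),
  N! ~ sqrt(2π N) · (N/e)^N,
  (9N)! ~ sqrt(2π·9N) · (9N/e)^(9N).
The exponential factors combine to (10N)^(10N) / (N^N · (9N)^(9N)) = 10^(10N)/9^(9N) = (10^10/9^9)^N = (10000000000/387420489)^N.
The square-root prefactors combine to sqrt(2π·10N) / (sqrt(2π N)·sqrt(2π·9N)) = sqrt(10 / (2π·9·N)) = sqrt(5/(9π·24n)).
Substituting N = 24n: C(240n, 24n) ~ (10000000000/387420489)^(24n) · sqrt(5/(9π·24n)).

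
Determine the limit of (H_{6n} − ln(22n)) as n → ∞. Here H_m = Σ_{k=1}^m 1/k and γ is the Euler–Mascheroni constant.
lim = ln(3/11) + γ

By Euler-Maclaurin, H_m = ln m + γ + O(1/m). So
  H_{6n} − ln(22n) = ln(6n) + γ − ln(22n) + O(1/n)
                       = ln(6/22) + γ + O(1/n).
Hence the limit is ln(6/22) + γ (= ln(3/11)).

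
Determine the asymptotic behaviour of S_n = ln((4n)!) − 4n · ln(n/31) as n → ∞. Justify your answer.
S_n ~ 4n · (ln 124 − 1) + O(ln n)

Stirling: ln((4n)!) = 4n ln(4n) − 4n + O(ln n).
  S_n = 4n ln(4n) − 4n − 4n ln(n/31) + O(ln n)
      = 4n ln(4n) − 4n ln n + 4n ln 31 − 4n + O(ln n)
      = 4n ln 4 + 4n ln 31 − 4n + O(ln n)
      = 4n (ln 124 − 1) + O(ln n).
Numerically ln(124) − 1 ≈ 3.8203.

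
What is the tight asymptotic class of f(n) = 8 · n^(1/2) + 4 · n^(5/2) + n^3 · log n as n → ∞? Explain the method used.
f(n) ∈ Θ(n^3 · log n)

Compare the terms by growth order. For large n, n^a · (log n)^b dominates n^a' · (log n)^b' iff a > a', or (a = a' and b > b'). Ranking the 3 terms shows the dominant one is n^3 · log n. Hence f(n) ∈ Θ(n^3 · log n).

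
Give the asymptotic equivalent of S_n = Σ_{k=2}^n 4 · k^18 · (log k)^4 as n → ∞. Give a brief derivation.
S_n ~ 4 · n^19 · (log n)^4 / 19

By integral comparison, S_n = ∫_1^n 4 · x^18 · (log x)^4 dx + O(n^18 · (log n)^4). For the integral, the leading term of ∫_1^n x^18 (log x)^4 dx is n^19/19 · (log n)^4 (by repeated integration by parts; each step lowers the log-exponent and produces a relatively O(1/log n) correction). Hence S_n ~ 4 · n^19 · (log n)^4 / 19.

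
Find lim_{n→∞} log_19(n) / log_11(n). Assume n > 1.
lim = ln(11) / ln(19) = log_19(11)

Change of base: log_19(n) = ln n / ln 19 and log_11(n) = ln n / ln 11. The ratio is (ln n / ln 19) · (ln 11 / ln n) = ln 11 / ln 19, a constant independent of n. So the limit is ln 11 / ln 19 = log_19(11).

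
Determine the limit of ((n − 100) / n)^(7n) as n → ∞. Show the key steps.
lim = e^(−700)

Rewrite as (1 − 100/n)^(7n). By the standard limit (1 + x/n)^n → e^x, we have (1 − 100/n)^n → e^(−100), and raising to the 7th power gives e^(−700).
More precisely, ln[(1 − 100/n)^(7n)] = 7n · ln(1 − 100/n) = 7n · (-100/n + O(1/n^2)) = -700 + O(1/n) → -700.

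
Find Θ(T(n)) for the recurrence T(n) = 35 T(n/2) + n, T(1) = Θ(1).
T(n) = Θ(n^(log_2 35))

Master theorem: compare f(n) = n to n^(log_2 35) where log_2 35 ≈ 5.129. Since 1 < log_2 35, we have f(n) = O(n^(log_2 35 − ε)) for some ε > 0 — Case 1. Hence T(n) = Θ(n^(log_2 35)).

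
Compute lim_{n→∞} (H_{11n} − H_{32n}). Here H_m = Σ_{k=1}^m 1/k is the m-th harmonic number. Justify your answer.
lim = ln(11/32)

Euler-Maclaurin gives H_m = ln m + γ + 1/(2m) + O(1/m^2). The γ and O(1/m) terms cancel in the difference:
  H_{11n} − H_{32n} = ln(11n) − ln(32n) + O(1/n) = ln(11/32) + O(1/n).
Hence the limit is ln(11/32).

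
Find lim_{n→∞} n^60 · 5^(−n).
lim = 0

Exponentials with base > 1 dominate every fixed polynomial: for any fixed c, n^c / 5^n → 0 as n → ∞ (e.g. by the ratio test, or by writing 5^n = e^(n ln 5) and noting e^(n ln 5) / n^c → ∞). Hence n^60 · 5^(−n) = n^60 / 5^n → 0.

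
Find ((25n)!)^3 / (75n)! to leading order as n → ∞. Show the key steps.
((25n)!)^3/(75n)! ~ ((2π·25n)^(2/2) / sqrt(3)) · 3^(−3·25n)  →  0

Write N = 25n. Stirling: N! ~ sqrt(2π N)(N/e)^N and (3N)! ~ sqrt(2π·3N)·(3N/e)^(3N).
  (N!)^3/(3N)! ~ (2π N)^(3/2) (N/e)^(3N) / [sqrt(2π·3N) (3N/e)^(3N)]
     = (2π N)^(3/2) / sqrt(2π·3N) · (N/(3N))^(3N)
     = (2π N)^((3−1)/2) / sqrt(3) · 3^(−3N).
Since 3^3 > 1, the factor 3^(−3N) decays exponentially, so the ratio → 0. Substituting N = 25n gives the stated form.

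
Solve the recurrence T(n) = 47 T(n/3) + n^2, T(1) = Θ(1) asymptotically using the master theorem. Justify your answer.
T(n) = Θ(n^(log_3 47))

Master theorem: compare f(n) = n^2 to n^(log_3 47) where log_3 47 ≈ 3.505. Since 2 < log_3 47, we have f(n) = O(n^(log_3 47 − ε)) for some ε > 0 — Case 1. Hence T(n) = Θ(n^(log_3 47)).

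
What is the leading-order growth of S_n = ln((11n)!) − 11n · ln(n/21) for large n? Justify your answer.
S_n ~ 11n · (ln 231 − 1) + O(ln n)

Stirling: ln((11n)!) = 11n ln(11n) − 11n + O(ln n).
  S_n = 11n ln(11n) − 11n − 11n ln(n/21) + O(ln n)
      = 11n ln(11n) − 11n ln n + 11n ln 21 − 11n + O(ln n)
      = 11n ln 11 + 11n ln 21 − 11n + O(ln n)
      = 11n (ln 231 − 1) + O(ln n).
Numerically ln(231) − 1 ≈ 4.4424.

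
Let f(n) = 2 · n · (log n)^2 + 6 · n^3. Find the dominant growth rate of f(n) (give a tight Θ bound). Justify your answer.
f(n) ∈ Θ(n^3)

Compare the terms by growth order. For large n, n^a · (log n)^b dominates n^a' · (log n)^b' iff a > a', or (a = a' and b > b'). Ranking the 2 terms shows the dominant one is 6 · n^3. Hence f(n) ∈ Θ(n^3).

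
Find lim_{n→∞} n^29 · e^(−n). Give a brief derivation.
lim = 0

Exponentials with base > 1 dominate every fixed polynomial: for any fixed c, n^c / e^n → 0 as n → ∞ (e.g. by the ratio test, or since e^n grows faster than any power of n). Hence n^29 · e^(−n) = n^29 / e^n → 0.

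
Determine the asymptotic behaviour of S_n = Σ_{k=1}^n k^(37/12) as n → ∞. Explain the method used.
S_n ~ (12/49) · n^(49/12)

Integral comparison: Σ_{k=1}^n k^(37/12) = ∫_0^n x^(37/12) dx + O(n^(37/12)). The integral is n^(1 + 37/12) / (1 + 37/12) = n^((37+12)/12) / ((37+12)/12) = (12/49) · n^(49/12).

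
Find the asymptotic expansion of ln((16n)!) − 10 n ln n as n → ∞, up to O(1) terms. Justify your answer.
ln((16n)!) − 10 n ln n = 6 n ln n + 16(ln 16 − 1) n + (1/2) ln(2π·16n) + O(1/n)

Stirling: ln((16n)!) = 16n ln(16n) − 16n + (1/2) ln(2π·16n) + O(1/n).
Expand 16n ln(16n) = 16n (ln n + ln 16) = 16n ln n + 16n ln 16.
Subtract 10n ln n: leading term is (16 − 10) n ln n = 6 n ln n. The next term is 16n ln 16 − 16n = 16(ln 16 − 1) n. Then the (1/2) ln(2π·16n) correction.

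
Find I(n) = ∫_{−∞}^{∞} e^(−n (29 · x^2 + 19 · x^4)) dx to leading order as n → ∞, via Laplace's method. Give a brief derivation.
I(n) ~ sqrt(π/(29n))

φ(x) = 29 · x^2 + 19 · x^4 has its unique global minimum at x* = 0 (since φ'(x) = 58x + 76x^3 = 0 only at x = 0 for real x with both coefficients positive, and φ → ∞ as |x| → ∞). At x* = 0, φ(0) = 0 and φ''(0) = 58. Laplace's method then gives
  I(n) ~ sqrt(2π / (n · φ''(0))) · e^(−n φ(0)) = sqrt(2π / (58n)) = sqrt(π/(29n)).
The 19 · x^4 term contributes only at subleading order (an O(1/n) relative correction).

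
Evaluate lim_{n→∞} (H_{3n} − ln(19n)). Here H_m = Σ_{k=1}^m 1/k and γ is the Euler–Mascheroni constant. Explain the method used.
lim = ln(3/19) + γ

By Euler-Maclaurin, H_m = ln m + γ + O(1/m). So
  H_{3n} − ln(19n) = ln(3n) + γ − ln(19n) + O(1/n)
                       = ln(3/19) + γ + O(1/n).
Hence the limit is ln(3/19) + γ.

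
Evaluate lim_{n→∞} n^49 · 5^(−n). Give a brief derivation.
lim = 0

Exponentials with base > 1 dominate every fixed polynomial: for any fixed c, n^c / 5^n → 0 as n → ∞ (e.g. by the ratio test, or by writing 5^n = e^(n ln 5) and noting e^(n ln 5) / n^c → ∞). Hence n^49 · 5^(−n) = n^49 / 5^n → 0.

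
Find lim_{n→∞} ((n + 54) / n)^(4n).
lim = e^216

Rewrite as (1 + 54/n)^(4n). By the standard limit (1 + x/n)^n → e^x, we have (1 + 54/n)^n → e^54, and raising to the 4th power gives e^216.
More precisely, ln[(1 + 54/n)^(4n)] = 4n · ln(1 + 54/n) = 4n · (54/n + O(1/n^2)) = 216 + O(1/n) → 216.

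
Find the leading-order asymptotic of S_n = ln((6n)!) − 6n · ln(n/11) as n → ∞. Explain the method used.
S_n ~ 6n · (ln 66 − 1) + O(ln n)

Stirling: ln((6n)!) = 6n ln(6n) − 6n + O(ln n).
  S_n = 6n ln(6n) − 6n − 6n ln(n/11) + O(ln n)
      = 6n ln(6n) − 6n ln n + 6n ln 11 − 6n + O(ln n)
      = 6n ln 6 + 6n ln 11 − 6n + O(ln n)
      = 6n (ln 66 − 1) + O(ln n).
Numerically ln(66) − 1 ≈ 3.1897.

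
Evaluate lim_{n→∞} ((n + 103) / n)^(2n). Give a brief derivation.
lim = e^206

Rewrite as (1 + 103/n)^(2n). By the standard limit (1 + x/n)^n → e^x, we have (1 + 103/n)^n → e^103, and raising to the 2nd power gives e^206.
More precisely, ln[(1 + 103/n)^(2n)] = 2n · ln(1 + 103/n) = 2n · (103/n + O(1/n^2)) = 206 + O(1/n) → 206.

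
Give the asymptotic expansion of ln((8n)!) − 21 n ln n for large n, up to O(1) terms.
ln((8n)!) − 21 n ln n = −13 n ln n + 8(ln 8 − 1) n + (1/2) ln(2π·8n) + O(1/n)

Stirling: ln((8n)!) = 8n ln(8n) − 8n + (1/2) ln(2π·8n) + O(1/n).
Expand 8n ln(8n) = 8n (ln n + ln 8) = 8n ln n + 8n ln 8.
Subtract 21n ln n: leading term is (8 − 21) n ln n = −13 n ln n. The next term is 8n ln 8 − 8n = 8(ln 8 − 1) n. Then the (1/2) ln(2π·8n) correction.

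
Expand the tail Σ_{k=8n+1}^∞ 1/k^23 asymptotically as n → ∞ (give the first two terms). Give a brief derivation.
Σ_{k>8n} 1/k^23 = 1/(22 · (8n)^22) − 1/(2 · (8n)^23) + O(1/(8n)^24)

Compare to the integral: ∫_{8n}^∞ x^(−23) dx = [−x^(−22)/22]_{8n}^∞ = 1/((23−1)·(8n)^22). The Euler-Maclaurin correction adds −f(8n)/2 = −1/(2·(8n)^23). Euler-Maclaurin then gives
  Σ_{k>8n} 1/k^23 = ∫_{8n}^∞ dx/x^23 − 1/(2·(8n)^23) + O(1/(8n)^24).
(Equivalently this is ζ(23) − Σ_{k≤8n} 1/k^23.)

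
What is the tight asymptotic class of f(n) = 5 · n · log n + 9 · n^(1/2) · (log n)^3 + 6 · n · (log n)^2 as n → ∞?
f(n) ∈ Θ(n · (log n)^2)

Compare the terms by growth order. For large n, n^a · (log n)^b dominates n^a' · (log n)^b' iff a > a', or (a = a' and b > b'). Ranking the 3 terms shows the dominant one is 6 · n · (log n)^2. Hence f(n) ∈ Θ(n · (log n)^2).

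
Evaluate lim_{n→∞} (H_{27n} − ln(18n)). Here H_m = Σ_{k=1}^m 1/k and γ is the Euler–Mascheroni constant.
lim = ln(3/2) + γ

By Euler-Maclaurin, H_m = ln m + γ + O(1/m). So
  H_{27n} − ln(18n) = ln(27n) + γ − ln(18n) + O(1/n)
                       = ln(27/18) + γ + O(1/n).
Hence the limit is ln(27/18) + γ (= ln(3/2)).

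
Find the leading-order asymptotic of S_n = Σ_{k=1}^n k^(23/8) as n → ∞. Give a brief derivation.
S_n ~ (8/31) · n^(31/8)

Integral comparison: Σ_{k=1}^n k^(23/8) = ∫_0^n x^(23/8) dx + O(n^(23/8)). The integral is n^(1 + 23/8) / (1 + 23/8) = n^((23+8)/8) / ((23+8)/8) = (8/31) · n^(31/8).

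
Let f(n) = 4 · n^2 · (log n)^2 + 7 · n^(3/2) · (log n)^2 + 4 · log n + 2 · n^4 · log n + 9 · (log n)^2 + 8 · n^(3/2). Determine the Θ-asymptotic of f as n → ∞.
f(n) ∈ Θ(n^4 · log n)

Compare the terms by growth order. For large n, n^a · (log n)^b dominates n^a' · (log n)^b' iff a > a', or (a = a' and b > b'). Ranking the 6 terms shows the dominant one is 2 · n^4 · log n. Hence f(n) ∈ Θ(n^4 · log n).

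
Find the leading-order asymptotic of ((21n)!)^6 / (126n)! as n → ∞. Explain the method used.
((21n)!)^6/(126n)! ~ ((2π·21n)^(5/2) / sqrt(6)) · 6^(−6·21n)  →  0

Write N = 21n. Stirling: N! ~ sqrt(2π N)(N/e)^N and (6N)! ~ sqrt(2π·6N)·(6N/e)^(6N).
  (N!)^6/(6N)! ~ (2π N)^(6/2) (N/e)^(6N) / [sqrt(2π·6N) (6N/e)^(6N)]
     = (2π N)^(6/2) / sqrt(2π·6N) · (N/(6N))^(6N)
     = (2π N)^((6−1)/2) / sqrt(6) · 6^(−6N).
Since 6^6 > 1, the factor 6^(−6N) decays exponentially, so the ratio → 0. Substituting N = 21n gives the stated form.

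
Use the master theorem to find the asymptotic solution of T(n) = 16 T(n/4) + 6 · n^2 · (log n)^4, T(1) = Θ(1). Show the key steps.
T(n) = Θ(n^2 · (log n)^5)

Here log_4 16 = 2 and f(n) = 6 · n^2 · (log n)^4 = Θ(n^(log_4 16) · (log n)^4). This is the extended Case 2 of the master theorem (f matches the critical exponent up to log factors), giving T(n) = Θ(n^(log_4 16) · (log n)^(4+1)) = Θ(n^2 · (log n)^5).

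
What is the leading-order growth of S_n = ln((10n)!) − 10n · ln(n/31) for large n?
S_n ~ 10n · (ln 310 − 1) + O(ln n)

Stirling: ln((10n)!) = 10n ln(10n) − 10n + O(ln n).
  S_n = 10n ln(10n) − 10n − 10n ln(n/31) + O(ln n)
      = 10n ln(10n) − 10n ln n + 10n ln 31 − 10n + O(ln n)
      = 10n ln 10 + 10n ln 31 − 10n + O(ln n)
      = 10n (ln 310 − 1) + O(ln n).
Numerically ln(310) − 1 ≈ 4.7366.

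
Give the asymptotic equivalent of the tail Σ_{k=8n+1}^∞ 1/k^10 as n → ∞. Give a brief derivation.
Σ_{k>8n} 1/k^10 ~ 1/(9 · (8n)^9)

Compare to the integral: ∫_{8n}^∞ x^(−10) dx = [−x^(−9)/9]_{8n}^∞ = 1/((10−1)·(8n)^9). Euler-Maclaurin then gives
  Σ_{k>8n} 1/k^10 = ∫_{8n}^∞ dx/x^10 − 1/(2·(8n)^10) + O(1/(8n)^11).
(Equivalently this is ζ(10) − Σ_{k≤8n} 1/k^10.)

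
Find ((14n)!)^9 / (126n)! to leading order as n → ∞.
((14n)!)^9/(126n)! ~ ((2π·14n)^(8/2) / 3) · 9^(−9·14n)  →  0

Write N = 14n. Stirling: N! ~ sqrt(2π N)(N/e)^N and (9N)! ~ sqrt(2π·9N)·(9N/e)^(9N).
  (N!)^9/(9N)! ~ (2π N)^(9/2) (N/e)^(9N) / [sqrt(2π·9N) (9N/e)^(9N)]
     = (2π N)^(9/2) / sqrt(2π·9N) · (N/(9N))^(9N)
     = (2π N)^((9−1)/2) / 3 · 9^(−9N).
Since 9^9 > 1, the factor 9^(−9N) decays exponentially, so the ratio → 0. Substituting N = 14n gives the stated form.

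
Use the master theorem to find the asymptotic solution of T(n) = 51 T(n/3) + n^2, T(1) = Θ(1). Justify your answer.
T(n) = Θ(n^(log_3 51))

Master theorem: compare f(n) = n^2 to n^(log_3 51) where log_3 51 ≈ 3.579. Since 2 < log_3 51, we have f(n) = O(n^(log_3 51 − ε)) for some ε > 0 — Case 1. Hence T(n) = Θ(n^(log_3 51)).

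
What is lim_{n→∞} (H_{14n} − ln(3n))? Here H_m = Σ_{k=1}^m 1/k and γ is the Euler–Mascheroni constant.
lim = ln(14/3) + γ

By Euler-Maclaurin, H_m = ln m + γ + O(1/m). So
  H_{14n} − ln(3n) = ln(14n) + γ − ln(3n) + O(1/n)
                       = ln(14/3) + γ + O(1/n).
Hence the limit is ln(14/3) + γ.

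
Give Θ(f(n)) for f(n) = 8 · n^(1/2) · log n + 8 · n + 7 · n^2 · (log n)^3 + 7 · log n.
f(n) ∈ Θ(n^2 · (log n)^3)

Compare the terms by growth order. For large n, n^a · (log n)^b dominates n^a' · (log n)^b' iff a > a', or (a = a' and b > b'). Ranking the 4 terms shows the dominant one is 7 · n^2 · (log n)^3. Hence f(n) ∈ Θ(n^2 · (log n)^3).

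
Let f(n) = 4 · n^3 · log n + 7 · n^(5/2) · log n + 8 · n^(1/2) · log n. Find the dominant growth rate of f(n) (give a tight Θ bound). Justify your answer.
f(n) ∈ Θ(n^3 · log n)

Compare the terms by growth order. For large n, n^a · (log n)^b dominates n^a' · (log n)^b' iff a > a', or (a = a' and b > b'). Ranking the 3 terms shows the dominant one is 4 · n^3 · log n. Hence f(n) ∈ Θ(n^3 · log n).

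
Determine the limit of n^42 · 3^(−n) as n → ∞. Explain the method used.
lim = 0

Exponentials with base > 1 dominate every fixed polynomial: for any fixed c, n^c / 3^n → 0 as n → ∞ (e.g. by the ratio test, or by writing 3^n = e^(n ln 3) and noting e^(n ln 3) / n^c → ∞). Hence n^42 · 3^(−n) = n^42 / 3^n → 0.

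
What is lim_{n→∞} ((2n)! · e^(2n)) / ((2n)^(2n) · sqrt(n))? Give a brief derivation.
lim = sqrt(2π·2)

Stirling: (2n)! ~ sqrt(2π·2n) · (2n/e)^(2n). Hence
  (2n)! · e^(2n) / (2n)^(2n) ~ sqrt(2π·2n).
Dividing by sqrt(n): sqrt(2π·2n) / sqrt(n) = sqrt(2π·2) · n^((1−1)/2), so the limit is sqrt(2π·2).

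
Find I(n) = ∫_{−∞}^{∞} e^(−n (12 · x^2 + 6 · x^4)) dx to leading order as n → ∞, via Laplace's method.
I(n) ~ sqrt(π/(12n))

φ(x) = 12 · x^2 + 6 · x^4 has its unique global minimum at x* = 0 (since φ'(x) = 24x + 24x^3 = 0 only at x = 0 for real x with both coefficients positive, and φ → ∞ as |x| → ∞). At x* = 0, φ(0) = 0 and φ''(0) = 24. Laplace's method then gives
  I(n) ~ sqrt(2π / (n · φ''(0))) · e^(−n φ(0)) = sqrt(2π / (24n)) = sqrt(π/(12n)).
The 6 · x^4 term contributes only at subleading order (an O(1/n) relative correction).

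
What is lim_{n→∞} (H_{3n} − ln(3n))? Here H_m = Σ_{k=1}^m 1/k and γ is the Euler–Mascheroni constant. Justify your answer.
lim = γ

By Euler-Maclaurin, H_m = ln m + γ + O(1/m). So
  H_{3n} − ln(3n) = ln(3n) + γ − ln(3n) + O(1/n)
                       = ln(3/3) + γ + O(1/n).
Hence the limit is γ (since ln 1 = 0).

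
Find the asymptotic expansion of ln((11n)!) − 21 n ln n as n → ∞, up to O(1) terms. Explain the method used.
ln((11n)!) − 21 n ln n = −10 n ln n + 11(ln 11 − 1) n + (1/2) ln(2π·11n) + O(1/n)

Stirling: ln((11n)!) = 11n ln(11n) − 11n + (1/2) ln(2π·11n) + O(1/n).
Expand 11n ln(11n) = 11n (ln n + ln 11) = 11n ln n + 11n ln 11.
Subtract 21n ln n: leading term is (11 − 21) n ln n = −10 n ln n. The next term is 11n ln 11 − 11n = 11(ln 11 − 1) n. Then the (1/2) ln(2π·11n) correction.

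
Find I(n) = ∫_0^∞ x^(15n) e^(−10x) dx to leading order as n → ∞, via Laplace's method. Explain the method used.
I(n) ~ (sqrt(2π·15n) / 10) · (15n/(10e))^(15n)

Write the integrand as exp(15n ln x − 10x) and set f(x) = 15n ln x − 10x. Then f'(x) = 15n/x − 10 = 0 at x* = 15n/10, and f''(x*) = −15n/x*^2 = −10^2/(15n). Laplace's method (interior maximum) gives
  I(n) ~ e^(f(x*)) · sqrt(2π / |f''(x*)|)
        = exp(15n ln(15n/10) − 15n) · sqrt(2π · 15n / 10^2)
        = (15n/10)^(15n) e^(−15n) · sqrt(2π·15n) / 10
        = (sqrt(2π·15n) / 10) · (15n/(10e))^(15n).
This matches Γ(15n+1)/10^(15n+1) with Stirling applied to Γ.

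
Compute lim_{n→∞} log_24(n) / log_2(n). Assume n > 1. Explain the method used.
lim = ln(2) / ln(24) = log_24(2)

Change of base: log_24(n) = ln n / ln 24 and log_2(n) = ln n / ln 2. The ratio is (ln n / ln 24) · (ln 2 / ln n) = ln 2 / ln 24, a constant independent of n. So the limit is ln 2 / ln 24 = log_24(2).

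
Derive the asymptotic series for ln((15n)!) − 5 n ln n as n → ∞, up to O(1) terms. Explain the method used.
ln((15n)!) − 5 n ln n = 10 n ln n + 15(ln 15 − 1) n + (1/2) ln(2π·15n) + O(1/n)

Stirling: ln((15n)!) = 15n ln(15n) − 15n + (1/2) ln(2π·15n) + O(1/n).
Expand 15n ln(15n) = 15n (ln n + ln 15) = 15n ln n + 15n ln 15.
Subtract 5n ln n: leading term is (15 − 5) n ln n = 10 n ln n. The next term is 15n ln 15 − 15n = 15(ln 15 − 1) n. Then the (1/2) ln(2π·15n) correction.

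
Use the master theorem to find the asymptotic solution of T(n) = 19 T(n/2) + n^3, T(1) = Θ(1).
T(n) = Θ(n^(log_2 19))

Master theorem: compare f(n) = n^3 to n^(log_2 19) where log_2 19 ≈ 4.248. Since 3 < log_2 19, we have f(n) = O(n^(log_2 19 − ε)) for some ε > 0 — Case 1. Hence T(n) = Θ(n^(log_2 19)).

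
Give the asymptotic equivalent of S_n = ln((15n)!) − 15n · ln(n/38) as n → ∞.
S_n ~ 15n · (ln 570 − 1) + O(ln n)

Stirling: ln((15n)!) = 15n ln(15n) − 15n + O(ln n).
  S_n = 15n ln(15n) − 15n − 15n ln(n/38) + O(ln n)
      = 15n ln(15n) − 15n ln n + 15n ln 38 − 15n + O(ln n)
      = 15n ln 15 + 15n ln 38 − 15n + O(ln n)
      = 15n (ln 570 − 1) + O(ln n).
Numerically ln(570) − 1 ≈ 5.3456.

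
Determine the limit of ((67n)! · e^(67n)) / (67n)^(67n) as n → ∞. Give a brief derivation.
lim = ∞

Stirling: (67n)! ~ sqrt(2π·67n) · (67n/e)^(67n). Hence
  (67n)! · e^(67n) / (67n)^(67n) ~ sqrt(2π·67n) = sqrt(2π·67) · sqrt(n) → ∞.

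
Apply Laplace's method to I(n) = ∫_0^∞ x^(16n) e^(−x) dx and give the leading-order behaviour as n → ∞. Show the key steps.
I(n) ~ sqrt(2π·16n) · (16n/e)^(16n)

Write the integrand as exp(16n ln x − x) and set f(x) = 16n ln x − x. Then f'(x) = 16n/x − 1 = 0 at x* = 16n, and f''(x*) = −16n/x*^2 = −1/(16n). Laplace's method (interior maximum) gives
  I(n) ~ e^(f(x*)) · sqrt(2π / |f''(x*)|)
        = exp(16n ln(16n) − 16n) · sqrt(2π · 16n)
        = (16n)^(16n) e^(−16n) · sqrt(2π·16n)
        = sqrt(2π·16n) · (16n/e)^(16n).
This matches Γ(16n+1) with Stirling applied to Γ.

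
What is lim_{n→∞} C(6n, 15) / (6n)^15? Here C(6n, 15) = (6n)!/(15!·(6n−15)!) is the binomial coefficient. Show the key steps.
lim = 1/15! = 1/1307674368000

With N = 6n → ∞: C(N, 15) / N^15 = [N(N−1)…(N−14)] / (15! · N^15) = (1/15!) · 1 · (1 − 1/(6n)) · … · (1 − 14/(6n)). Each factor → 1 as N → ∞, so the limit is 1/15! = 1/1307674368000.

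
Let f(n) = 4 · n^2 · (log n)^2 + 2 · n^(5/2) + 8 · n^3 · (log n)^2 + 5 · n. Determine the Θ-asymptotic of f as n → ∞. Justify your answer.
f(n) ∈ Θ(n^3 · (log n)^2)

Compare the terms by growth order. For large n, n^a · (log n)^b dominates n^a' · (log n)^b' iff a > a', or (a = a' and b > b'). Ranking the 4 terms shows the dominant one is 8 · n^3 · (log n)^2. Hence f(n) ∈ Θ(n^3 · (log n)^2).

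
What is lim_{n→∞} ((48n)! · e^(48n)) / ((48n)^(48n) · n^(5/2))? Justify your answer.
lim = 0

Stirling: (48n)! ~ sqrt(2π·48n) · (48n/e)^(48n). Hence
  (48n)! · e^(48n) / (48n)^(48n) ~ sqrt(2π·48n).
Dividing by n^(5/2): sqrt(2π·48n) / n^(5/2) = sqrt(2π·48) · n^((1−5)/2), so the expression behaves like sqrt(2π·48) · n^((1−5)/2) → 0.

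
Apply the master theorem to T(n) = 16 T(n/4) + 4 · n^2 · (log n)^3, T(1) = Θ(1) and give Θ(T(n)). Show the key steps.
T(n) = Θ(n^2 · (log n)^4)

Here log_4 16 = 2 and f(n) = 4 · n^2 · (log n)^3 = Θ(n^(log_4 16) · (log n)^3). This is the extended Case 2 of the master theorem (f matches the critical exponent up to log factors), giving T(n) = Θ(n^(log_4 16) · (log n)^(3+1)) = Θ(n^2 · (log n)^4).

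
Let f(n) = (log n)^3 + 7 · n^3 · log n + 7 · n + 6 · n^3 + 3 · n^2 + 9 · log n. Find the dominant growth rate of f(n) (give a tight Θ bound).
f(n) ∈ Θ(n^3 · log n)

Compare the terms by growth order. For large n, n^a · (log n)^b dominates n^a' · (log n)^b' iff a > a', or (a = a' and b > b'). Ranking the 6 terms shows the dominant one is 7 · n^3 · log n. Hence f(n) ∈ Θ(n^3 · log n).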